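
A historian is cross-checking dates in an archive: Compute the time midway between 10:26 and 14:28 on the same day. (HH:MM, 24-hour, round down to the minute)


Start time: 10:26 = 626 minutes from midnight
End time: 14:28 = 868 minutes from midnight
Sum: 626 + 868 = 1494
Midpoint: 1494 / 2 = 747 minutes
Convert: 747 / 60 = 12 hours, 27 minutes
Result: 12:27

12:27


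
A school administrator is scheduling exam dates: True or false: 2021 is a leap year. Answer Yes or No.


Year: 2021
Divisible by 4? 2021 / 4 = 505.25 -> No
Not divisible by 4, so NOT a leap year

No


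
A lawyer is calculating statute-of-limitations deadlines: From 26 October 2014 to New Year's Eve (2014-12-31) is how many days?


Start: October 26, 2014
End: December 31, 2014
Days left in October: 5
November: 30
December: 31
Sum of remaining months: 61
Total: 5 + 61 = 66

66


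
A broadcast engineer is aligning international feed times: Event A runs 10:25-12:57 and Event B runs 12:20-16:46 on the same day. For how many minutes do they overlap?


Interval A: [625, 777] minutes from midnight
Interval B: [740, 1006] minutes from midnight
Overlap start = max(625, 740) = 740
Overlap end = min(777, 1006) = 777
Overlap = 777 - 740 = 37 minutes

37


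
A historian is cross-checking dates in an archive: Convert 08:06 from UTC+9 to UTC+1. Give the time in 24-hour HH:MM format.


Local time: 08:06 at UTC+9 (offset 9h)
Target zone: UTC+1 (offset 1h)
Difference: 1 - (9) = -8 hours
Calculation: 8 + (-8) = 0
Result: 00:06

00:06


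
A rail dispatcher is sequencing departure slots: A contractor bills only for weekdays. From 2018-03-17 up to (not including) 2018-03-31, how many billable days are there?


Start: 2018-03-17 (Saturday)
End (exclusive): 2018-03-31 (Saturday)
Total calendar days: 14
Full weeks: 14 // 7 = 2 -> 10 weekdays
Remaining 0 days starting on Saturday:
Total business days: 10 + 0 = 10

10


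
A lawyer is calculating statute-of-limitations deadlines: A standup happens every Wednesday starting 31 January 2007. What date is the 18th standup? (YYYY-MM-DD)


First occurrence: 2007-01-31 (occurrence 1)
Each occurrence is 7 days after the previous.
Occurrence 18 is 17 weeks after the first.
17 weeks = 119 days
2007-01-31 + 119 days = 2007-05-30

2007-05-30


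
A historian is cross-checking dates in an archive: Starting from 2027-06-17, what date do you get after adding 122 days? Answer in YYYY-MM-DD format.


Start: 2027-06-17
Adding 122 days
Days remaining in June: 13
After June: 109 days still to add
July 2027: 31 days, 78 remaining
August 2027: 31 days, 47 remaining
September 2027: 30 days, 17 remaining
October 2027 has 31 days, need 17
Result: 2027-10-17

2027-10-17


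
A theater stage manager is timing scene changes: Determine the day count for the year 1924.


Year: 1924
Check leap year rules:
Divisible by 4? Yes
Divisible by 100? No
1924 is a leap year
Days: 366

366


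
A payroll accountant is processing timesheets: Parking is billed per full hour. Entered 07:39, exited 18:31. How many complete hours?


Start: 07:39
End: 18:31
Hour difference: 18 - 7 = 11 hours
Minute difference: 31 - 39 = -8 minutes
Total minutes: 652
Complete hours: 652 / 60 = 10 (remainder 52)

10


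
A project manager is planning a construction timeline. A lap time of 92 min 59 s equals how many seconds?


Minutes: 92
Seconds: 59
Convert minutes to seconds: 92 x 60 = 5520
Add remaining seconds: 5520 + 59 = 5579

5579


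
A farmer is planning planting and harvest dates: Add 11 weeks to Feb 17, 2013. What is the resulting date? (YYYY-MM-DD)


Start: 2013-02-17
Weeks to add: 11
Convert to days: 11 x 7 = 77 days
Add 77 days to 2013-02-17
Result: 2013-05-05

2013-05-05


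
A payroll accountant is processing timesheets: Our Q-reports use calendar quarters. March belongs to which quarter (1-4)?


Month: March (month 3)
Q1: January-March (months 1-3)
Q2: April-June (months 4-6)
Q3: July-September (months 7-9)
Q4: October-December (months 10-12)
Month 3 falls in Q1

1


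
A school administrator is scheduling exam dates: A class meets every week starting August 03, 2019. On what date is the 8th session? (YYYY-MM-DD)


First occurrence: 2019-08-03 (occurrence 1)
Each occurrence is 7 days after the previous.
Occurrence 8 is 7 weeks after the first.
7 weeks = 49 days
2019-08-03 + 49 days = 2019-09-21

2019-09-21


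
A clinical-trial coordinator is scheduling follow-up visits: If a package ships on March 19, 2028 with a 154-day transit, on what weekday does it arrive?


Start: 2028-03-19 (Sunday)
Step 1 - find target date: add 154 days
  2028-03-19 + 154 days = 2028-08-20
Step 2 - day of week:
  154 mod 7 = 0
  Sunday + 0 days -> Sunday
Result: Sunday (2028-08-20)

Sunday


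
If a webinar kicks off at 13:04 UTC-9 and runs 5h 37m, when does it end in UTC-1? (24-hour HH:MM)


Start: 13:04 in UTC-9
Step 1 - add duration:
  minutes: 4 + 37 = 41
  hours: 13 + 5 + 0 = 18
  end in UTC-9: 18:41
Step 2 - convert UTC-9 -> UTC-1:
  offset difference: -1 - (-9) = 8 hours
  18 + (8) = 26 -> mod 24 = 2
Result: 02:41 in UTC-1

02:41


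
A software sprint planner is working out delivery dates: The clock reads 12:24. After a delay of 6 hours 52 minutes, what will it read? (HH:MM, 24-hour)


Start time: 12:24
Adding: 6 hours 52 minutes
Minutes: 24 + 52 = 76
Minute overflow: 76 >= 60, so carry 1 hour, minutes = 16
Hours: 12 + 6 + 1 = 19
Result: 19:16

19:16


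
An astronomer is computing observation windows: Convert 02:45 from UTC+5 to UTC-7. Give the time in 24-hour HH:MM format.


Local time: 02:45 at UTC+5 (offset 5h)
Target zone: UTC-7 (offset -7h)
Difference: -7 - (5) = -12 hours
Calculation: 2 + (-12) = -10
Wraparound: (-10) mod 24 = 14
Result: 14:45

14:45


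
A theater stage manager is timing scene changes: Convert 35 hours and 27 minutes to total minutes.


Hours: 35
Minutes: 27
Convert hours to minutes: 35 x 60 = 2100
Add remaining minutes: 2100 + 27 = 2127

2127


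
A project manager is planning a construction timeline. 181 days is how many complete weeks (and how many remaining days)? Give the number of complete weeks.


Total days: 181
Days per week: 7
Division: 181 / 7 = 25 remainder 6
Complete weeks: 25
Remaining days: 6

25


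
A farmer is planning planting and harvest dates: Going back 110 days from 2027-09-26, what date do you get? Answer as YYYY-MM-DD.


Start: 2027-09-26
Subtracting 110 days
Days already passed in September: 26
After going back through September: 84 more days to subtract
August 2027: 31 days, 53 remaining
July 2027: 31 days, 22 remaining
June 2027 has 30 days, need 22
Result: 2027-06-08

2027-06-08


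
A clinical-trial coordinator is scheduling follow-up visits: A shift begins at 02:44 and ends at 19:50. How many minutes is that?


Start time: 02:44 = 164 minutes from midnight
End time: 19:50 = 1190 minutes from midnight
Difference: 1190 - 164 = 1026 minutes
That is 17 hours and 6 minutes

1026


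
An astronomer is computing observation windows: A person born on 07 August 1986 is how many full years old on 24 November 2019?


Birth: 1986-08-07
Reference: 2019-11-24
Year difference: 2019 - 1986 = 33
Has birthday (08-07) occurred by 11-24? Yes
Age in full years: 33

33


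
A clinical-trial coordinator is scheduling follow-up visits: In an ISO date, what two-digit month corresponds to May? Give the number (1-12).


Calendar month order:
4. April
5. May <--
6. June
May is month number 5

5


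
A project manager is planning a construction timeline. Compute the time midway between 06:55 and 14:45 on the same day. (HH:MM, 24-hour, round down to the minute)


Start time: 06:55 = 415 minutes from midnight
End time: 14:45 = 885 minutes from midnight
Sum: 415 + 885 = 1300
Midpoint: 1300 / 2 = 650 minutes
Convert: 650 / 60 = 10 hours, 50 minutes
Result: 10:50

10:50


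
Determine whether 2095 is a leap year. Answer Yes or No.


Year: 2095
Divisible by 4? 2095 / 4 = 523.75 -> No
Not divisible by 4, so NOT a leap year

No


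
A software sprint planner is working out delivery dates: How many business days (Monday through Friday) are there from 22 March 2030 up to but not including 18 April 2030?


Start: 2030-03-22 (Friday)
End (exclusive): 2030-04-18 (Thursday)
Total calendar days: 27
Full weeks: 27 // 7 = 3 -> 15 weekdays
Remaining 6 days starting on Friday:
  Fri(w), Sat(-), Sun(-), Mon(w), Tue(w), Wed(w) -> 4 weekdays
Total business days: 15 + 4 = 19

19


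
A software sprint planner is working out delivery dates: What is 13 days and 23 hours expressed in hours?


Days: 13
Extra hours: 23
Hours per day: 24
Days to hours: 13 x 24 = 312
Total: 312 + 23 = 335

335


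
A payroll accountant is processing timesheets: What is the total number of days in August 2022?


Month: August
Year: 2022
August is a 31-day month
Total: 31 days

31


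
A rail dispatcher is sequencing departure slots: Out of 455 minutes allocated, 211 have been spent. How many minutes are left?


Total budget: 455 minutes
Time used: 211 minutes
Remaining: 455 - 211 = 244 minutes
Percent used: 46.4%
Percent remaining: 53.6%

244


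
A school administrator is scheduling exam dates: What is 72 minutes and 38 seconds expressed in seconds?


Minutes: 72
Extra seconds: 38
Seconds per minute: 60
Minutes to seconds: 72 x 60 = 4320
Total: 4320 + 38 = 4358

4358


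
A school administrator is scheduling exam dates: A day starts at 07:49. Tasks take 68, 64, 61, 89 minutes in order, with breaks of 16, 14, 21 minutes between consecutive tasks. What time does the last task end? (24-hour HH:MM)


Start: 07:49 = 469 min from midnight
  after task 1 (68 min): 08:57
  after break (16 min): 09:13
  after task 2 (64 min): 10:17
  after break (14 min): 10:31
  after task 3 (61 min): 11:32
  after break (21 min): 11:53
  after task 4 (89 min): 13:22
Total elapsed: 333 minutes
End time: 13:22

13:22


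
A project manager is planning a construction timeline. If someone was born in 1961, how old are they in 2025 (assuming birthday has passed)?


Birth year: 1961
Current year: 2025
Age = current year - birth year
Age = 2025 - 1961 = 64

64


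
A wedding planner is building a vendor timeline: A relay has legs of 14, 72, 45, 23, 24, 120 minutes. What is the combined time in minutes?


Durations: 14, 72, 45, 23, 24, 120
Running sum: 14
+ 72 = 86
+ 45 = 131
+ 23 = 154
+ 24 = 178
+ 120 = 298
Total duration: 298 minutes
That is 4 hours and 58 minutes

298


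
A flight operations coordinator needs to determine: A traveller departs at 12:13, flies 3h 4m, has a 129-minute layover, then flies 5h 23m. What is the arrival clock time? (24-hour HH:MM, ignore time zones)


Depart: 12:13
Leg 1: +184 min -> 15:17
Layover: +129 min -> 17:26
Leg 2: +323 min -> 22:49
Total travel: 636 minutes = 10h 36m
Arrival: 22:49

22:49


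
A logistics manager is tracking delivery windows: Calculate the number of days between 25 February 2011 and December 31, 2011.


Start: February 25, 2011
End: December 31, 2011
Days left in February: 3
March: 31
April: 30
May: 31
June: 30
... plus remaining months
Sum of remaining months: 306
Total: 3 + 306 = 309

309


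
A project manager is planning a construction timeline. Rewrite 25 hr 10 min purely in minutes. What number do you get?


Hours: 25
Extra minutes: 10
Minutes per hour: 60
Hours to minutes: 25 x 60 = 1500
Total: 1500 + 10 = 1510

1510


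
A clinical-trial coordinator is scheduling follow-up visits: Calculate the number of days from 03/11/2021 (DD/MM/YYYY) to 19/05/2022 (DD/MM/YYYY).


Start date: 2021-11-03
End date: 2022-05-19
Nov 2021: +28 days
Dec 2021: +31 days
Jan 2022: +31 days
... (4 more months)
Total: 197 days

197


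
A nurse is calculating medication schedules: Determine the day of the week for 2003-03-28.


Date: 2003-03-28
January 1, 2003 is a Wednesday
Day of year: 87
Offset from Jan 1: 86 days
86 mod 7 = 2
Result: Friday

Friday


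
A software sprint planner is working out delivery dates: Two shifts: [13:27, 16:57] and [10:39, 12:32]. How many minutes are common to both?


Interval A: [807, 1017] minutes from midnight
Interval B: [639, 752] minutes from midnight
Overlap start = max(807, 639) = 807
Overlap end = min(1017, 752) = 752
End <= start, so the intervals do not overlap: 0 minutes

0


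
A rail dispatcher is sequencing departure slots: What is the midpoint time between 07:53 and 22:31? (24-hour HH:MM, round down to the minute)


Start time: 07:53 = 473 minutes from midnight
End time: 22:31 = 1351 minutes from midnight
Sum: 473 + 1351 = 1824
Midpoint: 1824 / 2 = 912 minutes
Convert: 912 / 60 = 15 hours, 12 minutes
Result: 15:12

15:12


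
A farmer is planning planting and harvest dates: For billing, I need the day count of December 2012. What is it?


Month: December
Year: 2012
December is a 31-day month
Total: 31 days

31


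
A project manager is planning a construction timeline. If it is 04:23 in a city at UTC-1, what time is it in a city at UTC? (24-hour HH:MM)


Local time: 04:23 at UTC-1 (offset -1h)
Target zone: UTC (offset 0h)
Difference: 0 - (-1) = 1 hours
Calculation: 4 + (1) = 5
Result: 05:23

05:23


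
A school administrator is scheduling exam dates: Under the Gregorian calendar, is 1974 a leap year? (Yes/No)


Year: 1974
Divisible by 4? 1974 / 4 = 493.5 -> No
Not divisible by 4, so NOT a leap year

No


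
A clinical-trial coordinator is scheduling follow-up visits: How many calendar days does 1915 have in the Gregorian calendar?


Year: 1915
Check leap year rules:
Divisible by 4? No
1915 is not a leap year
Days: 365

365


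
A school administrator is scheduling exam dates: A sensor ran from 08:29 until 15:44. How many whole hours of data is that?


Start: 08:29
End: 15:44
Hour difference: 15 - 8 = 7 hours
Minute difference: 44 - 29 = 15 minutes
Total minutes: 435
Complete hours: 435 / 60 = 7 (remainder 15)

7


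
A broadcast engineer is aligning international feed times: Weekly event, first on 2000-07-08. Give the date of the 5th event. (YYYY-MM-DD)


First occurrence: 2000-07-08 (occurrence 1)
Each occurrence is 7 days after the previous.
Occurrence 5 is 4 weeks after the first.
4 weeks = 28 days
2000-07-08 + 28 days = 2000-08-05

2000-08-05


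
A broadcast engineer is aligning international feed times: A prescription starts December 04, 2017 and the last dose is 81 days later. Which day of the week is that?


Start: 2017-12-04 (Monday)
Step 1 - find target date: add 81 days
  2017-12-04 + 81 days = 2018-02-23
Step 2 - day of week:
  81 mod 7 = 4
  Monday + 4 days -> Friday
Result: Friday (2018-02-23)

Friday


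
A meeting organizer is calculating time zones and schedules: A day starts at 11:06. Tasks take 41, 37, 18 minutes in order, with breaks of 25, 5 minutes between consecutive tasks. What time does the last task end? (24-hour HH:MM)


Start: 11:06 = 666 min from midnight
  after task 1 (41 min): 11:47
  after break (25 min): 12:12
  after task 2 (37 min): 12:49
  after break (5 min): 12:54
  after task 3 (18 min): 13:12
Total elapsed: 126 minutes
End time: 13:12

13:12


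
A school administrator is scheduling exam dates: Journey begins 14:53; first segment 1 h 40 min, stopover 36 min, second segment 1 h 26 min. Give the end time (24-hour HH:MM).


Depart: 14:53
Leg 1: +100 min -> 16:33
Layover: +36 min -> 17:09
Leg 2: +86 min -> 18:35
Total travel: 222 minutes = 3h 42m
Arrival: 18:35

18:35


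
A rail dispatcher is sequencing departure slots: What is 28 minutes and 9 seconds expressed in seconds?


Minutes: 28
Extra seconds: 9
Seconds per minute: 60
Minutes to seconds: 28 x 60 = 1680
Total: 1680 + 9 = 1689

1689


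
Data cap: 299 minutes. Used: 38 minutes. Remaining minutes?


Total budget: 299 minutes
Time used: 38 minutes
Remaining: 299 - 38 = 261 minutes
Percent used: 12.7%
Percent remaining: 87.3%

261


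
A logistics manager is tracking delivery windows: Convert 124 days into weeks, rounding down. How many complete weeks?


Total days: 124
Days per week: 7
Division: 124 / 7 = 17 remainder 5
Complete weeks: 17
Remaining days: 5

17


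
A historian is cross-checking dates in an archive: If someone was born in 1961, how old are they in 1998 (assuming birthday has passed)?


Birth year: 1961
Current year: 1998
Age = current year - birth year
Age = 1998 - 1961 = 37

37


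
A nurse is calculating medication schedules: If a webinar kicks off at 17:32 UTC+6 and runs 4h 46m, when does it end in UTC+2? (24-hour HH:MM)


Start: 17:32 in UTC+6
Step 1 - add duration:
  minutes: 32 + 46 = 78 (carry 1h)
  hours: 17 + 4 + 1 = 22
  end in UTC+6: 22:18
Step 2 - convert UTC+6 -> UTC+2:
  offset difference: 2 - (6) = -4 hours
  22 + (-4) = 18 -> mod 24 = 18
Result: 18:18 in UTC+2

18:18


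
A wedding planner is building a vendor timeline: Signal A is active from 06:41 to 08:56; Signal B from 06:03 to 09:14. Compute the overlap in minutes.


Interval A: [401, 536] minutes from midnight
Interval B: [363, 554] minutes from midnight
Overlap start = max(401, 363) = 401
Overlap end = min(536, 554) = 536
Overlap = 536 - 401 = 135 minutes

135


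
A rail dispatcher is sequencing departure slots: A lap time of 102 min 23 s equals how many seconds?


Minutes: 102
Seconds: 23
Convert minutes to seconds: 102 x 60 = 6120
Add remaining seconds: 6120 + 23 = 6143

6143


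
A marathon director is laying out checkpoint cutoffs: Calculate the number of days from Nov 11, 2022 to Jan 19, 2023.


Start date: 2022-11-11
End date: 2023-01-19
Nov 2022: +20 days
Dec 2022: +31 days
Jan 2023: +18 days
Total: 69 days

69


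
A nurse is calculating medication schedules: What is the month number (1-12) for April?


Calendar month order:
3. March
4. April <--
5. May
April is month number 4

4


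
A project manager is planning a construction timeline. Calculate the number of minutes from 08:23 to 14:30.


Start time: 08:23 = 503 minutes from midnight
End time: 14:30 = 870 minutes from midnight
Difference: 870 - 503 = 367 minutes
That is 6 hours and 7 minutes

367


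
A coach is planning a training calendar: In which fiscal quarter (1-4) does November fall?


Month: November (month 11)
Q1: January-March (months 1-3)
Q2: April-June (months 4-6)
Q3: July-September (months 7-9)
Q4: October-December (months 10-12)
Month 11 falls in Q4

4


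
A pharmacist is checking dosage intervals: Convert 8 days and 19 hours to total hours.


Days: 8
Extra hours: 19
Hours per day: 24
Days to hours: 8 x 24 = 192
Total: 192 + 19 = 211

211


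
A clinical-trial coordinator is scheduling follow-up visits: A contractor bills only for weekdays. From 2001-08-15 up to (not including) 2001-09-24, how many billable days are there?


Start: 2001-08-15 (Wednesday)
End (exclusive): 2001-09-24 (Monday)
Total calendar days: 40
Full weeks: 40 // 7 = 5 -> 25 weekdays
Remaining 5 days starting on Wednesday:
  Wed(w), Thu(w), Fri(w), Sat(-), Sun(-) -> 3 weekdays
Total business days: 25 + 3 = 28

28


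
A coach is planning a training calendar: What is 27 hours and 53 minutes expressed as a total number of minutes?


Hours: 27
Minutes: 53
Convert hours to minutes: 27 x 60 = 1620
Add remaining minutes: 1620 + 53 = 1673

1673


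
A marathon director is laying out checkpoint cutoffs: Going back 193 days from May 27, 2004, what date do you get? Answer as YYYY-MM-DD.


Start: 2004-05-27
Subtracting 193 days
Days already passed in May: 27
After going back through May: 166 more days to subtract
April 2004: 30 days, 136 remaining
March 2004: 31 days, 105 remaining
February 2004: 29 days, 76 remaining
January 2004: 31 days, 45 remaining
Result: 2003-11-16

2003-11-16


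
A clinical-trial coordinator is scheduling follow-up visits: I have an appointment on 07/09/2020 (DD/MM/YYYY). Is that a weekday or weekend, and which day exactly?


Date: 2020-09-07
January 1, 2020 is a Wednesday
Day of year: 251
Offset from Jan 1: 250 days
250 mod 7 = 5
Result: Monday

Monday


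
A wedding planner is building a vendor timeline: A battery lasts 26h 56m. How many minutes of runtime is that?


Hours: 26
Extra minutes: 56
Minutes per hour: 60
Hours to minutes: 26 x 60 = 1560
Total: 1560 + 56 = 1616

1616


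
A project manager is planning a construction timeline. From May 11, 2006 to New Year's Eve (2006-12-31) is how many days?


Start: May 11, 2006
End: December 31, 2006
Days left in May: 20
June: 30
July: 31
August: 31
September: 30
... plus remaining months
Sum of remaining months: 214
Total: 20 + 214 = 234

234


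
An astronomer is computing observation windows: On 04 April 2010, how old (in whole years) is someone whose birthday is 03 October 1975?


Birth: 1975-10-03
Reference: 2010-04-04
Year difference: 2010 - 1975 = 35
Has birthday (10-03) occurred by 04-04? No
Birthday not yet reached this year -> subtract 1
Age in full years: 34

34


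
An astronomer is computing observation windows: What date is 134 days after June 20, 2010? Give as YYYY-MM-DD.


Start: 2010-06-20
Adding 134 days
Days remaining in June: 10
After June: 124 days still to add
July 2010: 31 days, 93 remaining
August 2010: 31 days, 62 remaining
September 2010: 30 days, 32 remaining
October 2010: 31 days, 1 remaining
Result: 2010-11-01

2010-11-01


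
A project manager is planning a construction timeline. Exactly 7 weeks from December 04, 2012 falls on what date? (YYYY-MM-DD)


Start: 2012-12-04
Weeks to add: 7
Convert to days: 7 x 7 = 49 days
Add 49 days to 2012-12-04
Result: 2013-01-22

2013-01-22


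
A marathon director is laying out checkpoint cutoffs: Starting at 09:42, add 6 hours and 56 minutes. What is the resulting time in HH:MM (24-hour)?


Start time: 09:42
Adding: 6 hours 56 minutes
Minutes: 42 + 56 = 98
Minute overflow: 98 >= 60, so carry 1 hour, minutes = 38
Hours: 9 + 6 + 1 = 16
Result: 16:38

16:38


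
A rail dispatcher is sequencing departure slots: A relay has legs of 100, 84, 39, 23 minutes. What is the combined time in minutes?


Durations: 100, 84, 39, 23
Running sum: 100
+ 84 = 184
+ 39 = 223
+ 23 = 246
Total duration: 246 minutes
That is 4 hours and 6 minutes

246


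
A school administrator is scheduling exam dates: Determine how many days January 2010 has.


Month: January
Year: 2010
January is a 31-day month
Total: 31 days

31


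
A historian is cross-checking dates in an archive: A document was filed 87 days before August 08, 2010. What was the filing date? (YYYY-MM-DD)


Start: 2010-08-08
Subtracting 87 days
Days already passed in August: 8
After going back through August: 79 more days to subtract
July 2010: 31 days, 48 remaining
June 2010: 30 days, 18 remaining
May 2010 has 31 days, need 18
Result: 2010-05-13

2010-05-13


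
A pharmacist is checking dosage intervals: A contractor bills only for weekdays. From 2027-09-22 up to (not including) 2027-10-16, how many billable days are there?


Start: 2027-09-22 (Wednesday)
End (exclusive): 2027-10-16 (Saturday)
Total calendar days: 24
Full weeks: 24 // 7 = 3 -> 15 weekdays
Remaining 3 days starting on Wednesday:
  Wed(w), Thu(w), Fri(w) -> 3 weekdays
Total business days: 15 + 3 = 18

18


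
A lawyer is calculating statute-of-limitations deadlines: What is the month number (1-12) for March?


Calendar month order:
2. February
3. March <--
4. April
March is month number 3

3


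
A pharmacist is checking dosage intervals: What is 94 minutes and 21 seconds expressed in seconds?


Minutes: 94
Extra seconds: 21
Seconds per minute: 60
Minutes to seconds: 94 x 60 = 5640
Total: 5640 + 21 = 5661

5661


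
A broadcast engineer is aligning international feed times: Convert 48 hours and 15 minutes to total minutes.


Hours: 48
Minutes: 15
Convert hours to minutes: 48 x 60 = 2880
Add remaining minutes: 2880 + 15 = 2895

2895


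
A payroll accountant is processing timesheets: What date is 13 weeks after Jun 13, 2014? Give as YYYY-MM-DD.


Start: 2014-06-13
Weeks to add: 13
Convert to days: 13 x 7 = 91 days
Add 91 days to 2014-06-13
Result: 2014-09-12

2014-09-12


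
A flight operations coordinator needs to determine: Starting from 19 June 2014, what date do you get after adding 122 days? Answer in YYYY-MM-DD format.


Start: 2014-06-19
Adding 122 days
Days remaining in June: 11
After June: 111 days still to add
July 2014: 31 days, 80 remaining
August 2014: 31 days, 49 remaining
September 2014: 30 days, 19 remaining
October 2014 has 31 days, need 19
Result: 2014-10-19

2014-10-19


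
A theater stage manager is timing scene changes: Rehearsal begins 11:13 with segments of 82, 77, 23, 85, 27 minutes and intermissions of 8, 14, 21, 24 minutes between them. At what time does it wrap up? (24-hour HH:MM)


Start: 11:13 = 673 min from midnight
  after task 1 (82 min): 12:35
  after break (8 min): 12:43
  after task 2 (77 min): 14:00
  after break (14 min): 14:14
  after task 3 (23 min): 14:37
  after break (21 min): 14:58
  after task 4 (85 min): 16:23
  after break (24 min): 16:47
  after task 5 (27 min): 17:14
Total elapsed: 361 minutes
End time: 17:14

17:14


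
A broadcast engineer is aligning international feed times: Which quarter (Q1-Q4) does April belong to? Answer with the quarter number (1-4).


Month: April (month 4)
Q1: January-March (months 1-3)
Q2: April-June (months 4-6)
Q3: July-September (months 7-9)
Q4: October-December (months 10-12)
Month 4 falls in Q2

2


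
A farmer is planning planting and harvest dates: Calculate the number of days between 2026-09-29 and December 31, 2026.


Start: September 29, 2026
End: December 31, 2026
Days left in September: 1
October: 31
November: 30
December: 31
Sum of remaining months: 92
Total: 1 + 92 = 93

93


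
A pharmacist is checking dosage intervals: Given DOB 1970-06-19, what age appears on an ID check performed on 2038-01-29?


Birth: 1970-06-19
Reference: 2038-01-29
Year difference: 2038 - 1970 = 68
Has birthday (06-19) occurred by 01-29? No
Birthday not yet reached this year -> subtract 1
Age in full years: 67

67


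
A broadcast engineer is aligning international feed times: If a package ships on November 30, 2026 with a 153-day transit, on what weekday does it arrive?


Start: 2026-11-30 (Monday)
Step 1 - find target date: add 153 days
  2026-11-30 + 153 days = 2027-05-02
Step 2 - day of week:
  153 mod 7 = 6
  Monday + 6 days -> Sunday
Result: Sunday (2027-05-02)

Sunday


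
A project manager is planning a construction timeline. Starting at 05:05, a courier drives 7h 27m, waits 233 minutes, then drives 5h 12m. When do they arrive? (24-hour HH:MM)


Depart: 05:05
Leg 1: +447 min -> 12:32
Layover: +233 min -> 16:25
Leg 2: +312 min -> 21:37
Total travel: 992 minutes = 16h 32m
Arrival: 21:37

21:37


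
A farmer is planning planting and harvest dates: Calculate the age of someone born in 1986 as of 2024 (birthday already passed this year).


Birth year: 1986
Current year: 2024
Age = current year - birth year
Age = 2024 - 1986 = 38

38


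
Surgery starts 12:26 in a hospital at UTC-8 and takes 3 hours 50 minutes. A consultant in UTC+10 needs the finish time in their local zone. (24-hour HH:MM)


Start: 12:26 in UTC-8
Step 1 - add duration:
  minutes: 26 + 50 = 76 (carry 1h)
  hours: 12 + 3 + 1 = 16
  end in UTC-8: 16:16
Step 2 - convert UTC-8 -> UTC+10:
  offset difference: 10 - (-8) = 18 hours
  16 + (18) = 34 -> mod 24 = 10
Result: 10:16 in UTC+10

10:16


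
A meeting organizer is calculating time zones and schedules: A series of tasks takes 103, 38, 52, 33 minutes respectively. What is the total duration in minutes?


Durations: 103, 38, 52, 33
Running sum: 103
+ 38 = 141
+ 52 = 193
+ 33 = 226
Total duration: 226 minutes
That is 3 hours and 46 minutes

226


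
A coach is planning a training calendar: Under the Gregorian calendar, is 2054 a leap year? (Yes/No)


Year: 2054
Divisible by 4? 2054 / 4 = 513.5 -> No
Not divisible by 4, so NOT a leap year

No


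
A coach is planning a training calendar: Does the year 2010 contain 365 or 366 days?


Year: 2010
Check leap year rules:
Divisible by 4? No
2010 is not a leap year
Days: 365

365


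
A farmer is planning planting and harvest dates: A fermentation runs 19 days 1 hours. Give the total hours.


Days: 19
Extra hours: 1
Hours per day: 24
Days to hours: 19 x 24 = 456
Total: 456 + 1 = 457

457


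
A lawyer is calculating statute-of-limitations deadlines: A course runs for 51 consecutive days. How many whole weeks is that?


Total days: 51
Days per week: 7
Division: 51 / 7 = 7 remainder 2
Complete weeks: 7
Remaining days: 2

7


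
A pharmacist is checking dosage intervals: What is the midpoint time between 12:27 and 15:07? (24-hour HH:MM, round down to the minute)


Start time: 12:27 = 747 minutes from midnight
End time: 15:07 = 907 minutes from midnight
Sum: 747 + 907 = 1654
Midpoint: 1654 / 2 = 827 minutes
Convert: 827 / 60 = 13 hours, 47 minutes
Result: 13:47

13:47


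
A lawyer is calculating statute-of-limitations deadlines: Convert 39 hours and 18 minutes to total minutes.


Hours: 39
Extra minutes: 18
Minutes per hour: 60
Hours to minutes: 39 x 60 = 2340
Total: 2340 + 18 = 2358

2358


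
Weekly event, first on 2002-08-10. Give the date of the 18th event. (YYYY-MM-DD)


First occurrence: 2002-08-10 (occurrence 1)
Each occurrence is 7 days after the previous.
Occurrence 18 is 17 weeks after the first.
17 weeks = 119 days
2002-08-10 + 119 days = 2002-12-07

2002-12-07


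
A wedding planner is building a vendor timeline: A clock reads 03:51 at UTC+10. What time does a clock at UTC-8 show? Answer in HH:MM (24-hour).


Local time: 03:51 at UTC+10 (offset 10h)
Target zone: UTC-8 (offset -8h)
Difference: -8 - (10) = -18 hours
Calculation: 3 + (-18) = -15
Wraparound: (-15) mod 24 = 9
Result: 09:51

09:51


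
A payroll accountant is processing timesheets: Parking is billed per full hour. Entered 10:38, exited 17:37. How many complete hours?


Start: 10:38
End: 17:37
Hour difference: 17 - 10 = 7 hours
Minute difference: 37 - 38 = -1 minutes
Total minutes: 419
Complete hours: 419 / 60 = 6 (remainder 59)

6


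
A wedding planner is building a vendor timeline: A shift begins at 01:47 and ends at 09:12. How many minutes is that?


Start time: 01:47 = 107 minutes from midnight
End time: 09:12 = 552 minutes from midnight
Difference: 552 - 107 = 445 minutes
That is 7 hours and 25 minutes

445


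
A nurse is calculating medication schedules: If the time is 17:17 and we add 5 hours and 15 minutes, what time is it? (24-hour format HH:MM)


Start time: 17:17
Adding: 5 hours 15 minutes
Minutes: 17 + 15 = 32
Hours: 17 + 5 + 0 = 22
Result: 22:32

22:32


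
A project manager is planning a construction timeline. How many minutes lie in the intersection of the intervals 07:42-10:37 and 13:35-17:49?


Interval A: [462, 637] minutes from midnight
Interval B: [815, 1069] minutes from midnight
Overlap start = max(462, 815) = 815
Overlap end = min(637, 1069) = 637
End <= start, so the intervals do not overlap: 0 minutes

0


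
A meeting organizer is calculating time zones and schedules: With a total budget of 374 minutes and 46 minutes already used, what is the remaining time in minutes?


Total budget: 374 minutes
Time used: 46 minutes
Remaining: 374 - 46 = 328 minutes
Percent used: 12.3%
Percent remaining: 87.7%

328


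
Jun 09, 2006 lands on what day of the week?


Date: 2006-06-09
January 1, 2006 is a Sunday
Day of year: 160
Offset from Jan 1: 159 days
159 mod 7 = 5
Result: Friday

Friday


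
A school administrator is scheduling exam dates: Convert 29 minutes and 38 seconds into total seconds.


Minutes: 29
Seconds: 38
Convert minutes to seconds: 29 x 60 = 1740
Add remaining seconds: 1740 + 38 = 1778

1778


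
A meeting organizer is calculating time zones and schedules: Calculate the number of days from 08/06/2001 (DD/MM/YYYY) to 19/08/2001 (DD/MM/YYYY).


Start date: 2001-06-08
End date: 2001-08-19
Jun 2001: +23 days
Jul 2001: +31 days
Aug 2001: +18 days
Total: 72 days

72


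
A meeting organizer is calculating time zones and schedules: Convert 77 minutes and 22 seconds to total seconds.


Minutes: 77
Extra seconds: 22
Seconds per minute: 60
Minutes to seconds: 77 x 60 = 4620
Total: 4620 + 22 = 4642

4642


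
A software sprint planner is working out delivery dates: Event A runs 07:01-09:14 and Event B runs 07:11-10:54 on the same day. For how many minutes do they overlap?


Interval A: [421, 554] minutes from midnight
Interval B: [431, 654] minutes from midnight
Overlap start = max(421, 431) = 431
Overlap end = min(554, 654) = 554
Overlap = 554 - 431 = 123 minutes

123


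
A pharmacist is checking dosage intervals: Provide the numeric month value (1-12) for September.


Calendar month order:
8. August
9. September <--
10. October
September is month number 9

9


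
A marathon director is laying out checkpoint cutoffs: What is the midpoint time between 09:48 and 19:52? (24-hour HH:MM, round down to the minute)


Start time: 09:48 = 588 minutes from midnight
End time: 19:52 = 1192 minutes from midnight
Sum: 588 + 1192 = 1780
Midpoint: 1780 / 2 = 890 minutes
Convert: 890 / 60 = 14 hours, 50 minutes
Result: 14:50

14:50


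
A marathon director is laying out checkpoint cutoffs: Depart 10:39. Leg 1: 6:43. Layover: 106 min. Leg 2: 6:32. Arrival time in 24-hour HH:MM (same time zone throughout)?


Depart: 10:39
Leg 1: +403 min -> 17:22
Layover: +106 min -> 19:08
Leg 2: +392 min -> 01:40
Total travel: 901 minutes = 15h 1m
Arrival: 01:40

01:40


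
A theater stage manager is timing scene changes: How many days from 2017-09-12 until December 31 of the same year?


Start: September 12, 2017
End: December 31, 2017
Days left in September: 18
October: 31
November: 30
December: 31
Sum of remaining months: 92
Total: 18 + 92 = 110

110


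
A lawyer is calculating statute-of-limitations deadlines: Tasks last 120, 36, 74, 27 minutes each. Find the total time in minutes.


Durations: 120, 36, 74, 27
Running sum: 120
+ 36 = 156
+ 74 = 230
+ 27 = 257
Total duration: 257 minutes
That is 4 hours and 17 minutes

257


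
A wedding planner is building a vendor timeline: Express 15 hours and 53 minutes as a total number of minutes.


Hours: 15
Extra minutes: 53
Minutes per hour: 60
Hours to minutes: 15 x 60 = 900
Total: 900 + 53 = 953

953


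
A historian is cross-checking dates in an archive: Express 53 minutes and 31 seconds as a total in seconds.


Minutes: 53
Seconds: 31
Convert minutes to seconds: 53 x 60 = 3180
Add remaining seconds: 3180 + 31 = 3211

3211


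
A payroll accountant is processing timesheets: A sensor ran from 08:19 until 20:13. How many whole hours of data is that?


Start: 08:19
End: 20:13
Hour difference: 20 - 8 = 12 hours
Minute difference: 13 - 19 = -6 minutes
Total minutes: 714
Complete hours: 714 / 60 = 11 (remainder 54)

11


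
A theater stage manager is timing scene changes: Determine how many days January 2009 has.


Month: January
Year: 2009
January is a 31-day month
Total: 31 days

31


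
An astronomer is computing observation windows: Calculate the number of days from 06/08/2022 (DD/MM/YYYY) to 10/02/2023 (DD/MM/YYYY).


Start date: 2022-08-06
End date: 2023-02-10
Aug 2022: +26 days
Sep 2022: +30 days
Oct 2022: +31 days
... (4 more months)
Total: 188 days

188


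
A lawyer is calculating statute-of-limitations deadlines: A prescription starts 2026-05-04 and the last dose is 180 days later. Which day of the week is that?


Start: 2026-05-04 (Monday)
Step 1 - find target date: add 180 days
  2026-05-04 + 180 days = 2026-10-31
Step 2 - day of week:
  180 mod 7 = 5
  Monday + 5 days -> Saturday
Result: Saturday (2026-10-31)

Saturday


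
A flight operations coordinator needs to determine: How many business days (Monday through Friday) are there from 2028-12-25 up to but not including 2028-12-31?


Start: 2028-12-25 (Monday)
End (exclusive): 2028-12-31 (Sunday)
Total calendar days: 6
Full weeks: 6 // 7 = 0 -> 0 weekdays
Remaining 6 days starting on Monday:
  Mon(w), Tue(w), Wed(w), Thu(w), Fri(w), Sat(-) -> 5 weekdays
Total business days: 0 + 5 = 5

5


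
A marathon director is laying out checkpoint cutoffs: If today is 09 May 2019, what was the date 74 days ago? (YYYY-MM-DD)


Start: 2019-05-09
Subtracting 74 days
Days already passed in May: 9
After going back through May: 65 more days to subtract
April 2019: 30 days, 35 remaining
March 2019: 31 days, 4 remaining
February 2019 has 28 days, need 4
Result: 2019-02-24

2019-02-24


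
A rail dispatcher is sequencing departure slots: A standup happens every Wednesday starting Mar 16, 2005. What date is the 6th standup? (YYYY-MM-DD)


First occurrence: 2005-03-16 (occurrence 1)
Each occurrence is 7 days after the previous.
Occurrence 6 is 5 weeks after the first.
5 weeks = 35 days
2005-03-16 + 35 days = 2005-04-20

2005-04-20


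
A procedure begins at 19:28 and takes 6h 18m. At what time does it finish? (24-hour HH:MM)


Start time: 19:28
Adding: 6 hours 18 minutes
Minutes: 28 + 18 = 46
Hours: 19 + 6 + 0 = 25
Hour wraparound: 25 mod 24 = 1
Result: 01:46

01:46


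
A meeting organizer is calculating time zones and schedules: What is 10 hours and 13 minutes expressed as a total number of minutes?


Hours: 10
Minutes: 13
Convert hours to minutes: 10 x 60 = 600
Add remaining minutes: 600 + 13 = 613

613


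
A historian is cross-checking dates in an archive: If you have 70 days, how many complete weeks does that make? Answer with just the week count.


Total days: 70
Days per week: 7
Division: 70 / 7 = 10 remainder 0
Complete weeks: 10
Remaining days: 0

10


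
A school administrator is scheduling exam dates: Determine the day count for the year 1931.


Year: 1931
Check leap year rules:
Divisible by 4? No
1931 is not a leap year
Days: 365

365


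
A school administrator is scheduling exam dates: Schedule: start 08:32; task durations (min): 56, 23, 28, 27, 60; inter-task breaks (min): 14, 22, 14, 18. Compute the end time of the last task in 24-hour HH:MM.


Start: 08:32 = 512 min from midnight
  after task 1 (56 min): 09:28
  after break (14 min): 09:42
  after task 2 (23 min): 10:05
  after break (22 min): 10:27
  after task 3 (28 min): 10:55
  after break (14 min): 11:09
  after task 4 (27 min): 11:36
  after break (18 min): 11:54
  after task 5 (60 min): 12:54
Total elapsed: 262 minutes
End time: 12:54

12:54


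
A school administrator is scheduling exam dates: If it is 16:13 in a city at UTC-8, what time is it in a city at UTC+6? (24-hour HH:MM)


Local time: 16:13 at UTC-8 (offset -8h)
Target zone: UTC+6 (offset 6h)
Difference: 6 - (-8) = 14 hours
Calculation: 16 + (14) = 30
Wraparound: (30) mod 24 = 6
Result: 06:13

06:13


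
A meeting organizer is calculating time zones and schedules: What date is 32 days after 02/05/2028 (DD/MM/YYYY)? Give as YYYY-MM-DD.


Start: 2028-05-02
Adding 32 days
Days remaining in May: 29
After May: 3 days still to add
June 2028 has 30 days, need 3
Result: 2028-06-03

2028-06-03


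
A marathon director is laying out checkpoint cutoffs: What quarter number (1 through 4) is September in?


Month: September (month 9)
Q1: January-March (months 1-3)
Q2: April-June (months 4-6)
Q3: July-September (months 7-9)
Q4: October-December (months 10-12)
Month 9 falls in Q3

3


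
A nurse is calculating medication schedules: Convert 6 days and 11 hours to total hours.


Days: 6
Extra hours: 11
Hours per day: 24
Days to hours: 6 x 24 = 144
Total: 144 + 11 = 155

155


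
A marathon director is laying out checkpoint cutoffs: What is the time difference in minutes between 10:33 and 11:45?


Start time: 10:33 = 633 minutes from midnight
End time: 11:45 = 705 minutes from midnight
Difference: 705 - 633 = 72 minutes
That is 1 hours and 12 minutes

72
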